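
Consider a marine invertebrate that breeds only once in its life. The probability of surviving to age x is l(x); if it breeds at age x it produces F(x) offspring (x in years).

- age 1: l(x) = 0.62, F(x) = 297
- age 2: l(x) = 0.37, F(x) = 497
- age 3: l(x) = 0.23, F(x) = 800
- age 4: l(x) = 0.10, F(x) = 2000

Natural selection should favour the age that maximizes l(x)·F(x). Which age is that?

4

Expected offspring if breeding at age x = l(x) × F(x):
  age 1: 0.62 × 297 = 184.140
  age 2: 0.37 × 497 = 183.890
  age 3: 0.23 × 800 = 184.000
  age 4: 0.10 × 2000 = 200.000
Maximum at age 4 (200.000).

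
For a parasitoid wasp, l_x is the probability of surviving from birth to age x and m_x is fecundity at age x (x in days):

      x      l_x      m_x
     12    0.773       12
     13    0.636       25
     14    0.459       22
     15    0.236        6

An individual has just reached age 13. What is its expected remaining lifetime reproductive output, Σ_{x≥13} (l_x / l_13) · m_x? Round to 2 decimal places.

43.10

l_13 = 0.636. Conditional survival from age 13 to x is l_x / l_13.
  x=13: (0.636/0.636) × 25 = 25.0000
  x=14: (0.459/0.636) × 22 = 15.8774
  x=15: (0.236/0.636) × 6 = 2.2264
Sum = 25.0000 + 15.8774 + 2.2264 = 43.1038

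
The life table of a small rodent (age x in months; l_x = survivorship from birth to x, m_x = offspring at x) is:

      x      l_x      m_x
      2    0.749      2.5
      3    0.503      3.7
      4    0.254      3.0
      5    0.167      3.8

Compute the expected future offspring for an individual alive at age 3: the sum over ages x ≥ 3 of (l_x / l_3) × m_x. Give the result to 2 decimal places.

l_3 = 0.503. Conditional survival from age 3 to x is l_x / l_3.
  x=3: (0.503/0.503) × 3.7 = 3.7000
  x=4: (0.254/0.503) × 3.0 = 1.5149
  x=5: (0.167/0.503) × 3.8 = 1.2616
Sum = 3.7000 + 1.5149 + 1.2616 = 6.4765

6.48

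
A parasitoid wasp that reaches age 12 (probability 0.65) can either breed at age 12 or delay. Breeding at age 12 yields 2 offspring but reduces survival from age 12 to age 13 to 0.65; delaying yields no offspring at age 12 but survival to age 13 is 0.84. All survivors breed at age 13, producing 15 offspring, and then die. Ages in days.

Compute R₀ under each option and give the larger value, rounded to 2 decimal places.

breed at age 12: R₀ = 0.65 × (2 + 0.65 × 15) = 0.65 × 11.7500 = 7.6375
delay to age 13: R₀ = 0.65 × (0.84 × 15) = 0.65 × 12.6000 = 8.1900
Higher: delay to age 13 (8.1900).

8.19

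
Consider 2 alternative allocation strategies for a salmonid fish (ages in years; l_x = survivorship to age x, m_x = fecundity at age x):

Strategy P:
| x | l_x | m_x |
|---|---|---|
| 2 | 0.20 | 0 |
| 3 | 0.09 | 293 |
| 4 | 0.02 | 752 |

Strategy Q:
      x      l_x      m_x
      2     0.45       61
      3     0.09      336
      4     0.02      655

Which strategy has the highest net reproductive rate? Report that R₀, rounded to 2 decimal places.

Strategy P: R₀ = 0.20×0 + 0.09×293 + 0.02×752 = 41.4100
Strategy Q: R₀ = 0.45×61 + 0.09×336 + 0.02×655 = 70.7900
Highest R₀: strategy Q with 70.7900.

70.79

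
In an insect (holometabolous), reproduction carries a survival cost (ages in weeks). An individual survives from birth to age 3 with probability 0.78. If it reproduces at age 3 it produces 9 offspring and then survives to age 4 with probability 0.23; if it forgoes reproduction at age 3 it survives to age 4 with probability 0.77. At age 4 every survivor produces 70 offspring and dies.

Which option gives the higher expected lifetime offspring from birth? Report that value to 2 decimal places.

42.04

breed at age 3: R₀ = 0.78 × (9 + 0.23 × 70) = 0.78 × 25.1000 = 19.5780
delay to age 4: R₀ = 0.78 × (0.77 × 70) = 0.78 × 53.9000 = 42.0420
Higher: delay to age 4 (42.0420).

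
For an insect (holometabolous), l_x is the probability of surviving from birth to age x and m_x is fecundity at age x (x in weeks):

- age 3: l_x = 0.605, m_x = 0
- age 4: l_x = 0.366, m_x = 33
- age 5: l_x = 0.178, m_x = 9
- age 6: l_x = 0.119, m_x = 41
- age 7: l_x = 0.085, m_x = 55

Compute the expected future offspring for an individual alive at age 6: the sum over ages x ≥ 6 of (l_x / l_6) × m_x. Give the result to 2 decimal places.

80.29

l_6 = 0.119. Conditional survival from age 6 to x is l_x / l_6.
  x=6: (0.119/0.119) × 41 = 41.0000
  x=7: (0.085/0.119) × 55 = 39.2857
Sum = 41.0000 + 39.2857 = 80.2857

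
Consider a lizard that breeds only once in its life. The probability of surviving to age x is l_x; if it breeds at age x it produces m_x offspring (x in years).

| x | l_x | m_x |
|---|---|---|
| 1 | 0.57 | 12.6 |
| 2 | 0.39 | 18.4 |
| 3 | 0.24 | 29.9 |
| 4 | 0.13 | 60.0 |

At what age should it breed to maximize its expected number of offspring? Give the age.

Expected offspring if breeding at age x = l_x × m_x:
  age 1: 0.57 × 12.6 = 7.182
  age 2: 0.39 × 18.4 = 7.176
  age 3: 0.24 × 29.9 = 7.176
  age 4: 0.13 × 60.0 = 7.800
Maximum at age 4 (7.800).

4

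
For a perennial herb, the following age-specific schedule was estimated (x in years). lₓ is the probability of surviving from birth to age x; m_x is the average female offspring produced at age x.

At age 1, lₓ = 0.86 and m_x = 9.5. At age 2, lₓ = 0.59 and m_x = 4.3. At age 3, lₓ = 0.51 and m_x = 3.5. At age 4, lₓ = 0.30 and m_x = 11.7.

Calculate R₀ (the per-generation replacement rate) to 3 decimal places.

16.002

R₀ = Σ lₓ m_x:
  age 1: 0.86 × 9.5 = 8.1700
  age 2: 0.59 × 4.3 = 2.5370
  age 3: 0.51 × 3.5 = 1.7850
  age 4: 0.30 × 11.7 = 3.5100
R₀ = 8.1700 + 2.5370 + 1.7850 + 3.5100 = 16.0020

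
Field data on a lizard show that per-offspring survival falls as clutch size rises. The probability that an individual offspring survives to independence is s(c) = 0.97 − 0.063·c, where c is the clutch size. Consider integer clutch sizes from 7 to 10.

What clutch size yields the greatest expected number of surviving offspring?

Expected surviving offspring = c × s(c):
  c=7: 7 × 0.529 = 3.703
  c=8: 8 × 0.466 = 3.728
  c=9: 9 × 0.403 = 3.627
  c=10: 10 × 0.340 = 3.400
Maximum at c = 8 (3.728 surviving offspring).

8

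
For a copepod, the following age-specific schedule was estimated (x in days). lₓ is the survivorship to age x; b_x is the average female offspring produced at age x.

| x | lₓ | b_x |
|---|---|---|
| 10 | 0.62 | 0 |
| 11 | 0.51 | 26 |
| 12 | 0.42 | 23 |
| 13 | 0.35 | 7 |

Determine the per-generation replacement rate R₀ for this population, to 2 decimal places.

R₀ = Σ lₓ b_x:
  age 10: 0.62 × 0 = 0.0000
  age 11: 0.51 × 26 = 13.2600
  age 12: 0.42 × 23 = 9.6600
  age 13: 0.35 × 7 = 2.4500
R₀ = 0.0000 + 13.2600 + 9.6600 + 2.4500 = 25.3700

25.37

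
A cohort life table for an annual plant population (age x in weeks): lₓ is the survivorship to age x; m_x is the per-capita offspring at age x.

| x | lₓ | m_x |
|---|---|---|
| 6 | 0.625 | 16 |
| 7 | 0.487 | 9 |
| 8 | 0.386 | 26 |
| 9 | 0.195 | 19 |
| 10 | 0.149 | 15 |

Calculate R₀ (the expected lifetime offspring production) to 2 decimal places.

R₀ = Σ lₓ m_x:
  age 6: 0.625 × 16 = 10.0000
  age 7: 0.487 × 9 = 4.3830
  age 8: 0.386 × 26 = 10.0360
  age 9: 0.195 × 19 = 3.7050
  age 10: 0.149 × 15 = 2.2350
R₀ = 10.0000 + 4.3830 + 10.0360 + 3.7050 + 2.2350 = 30.3590

30.36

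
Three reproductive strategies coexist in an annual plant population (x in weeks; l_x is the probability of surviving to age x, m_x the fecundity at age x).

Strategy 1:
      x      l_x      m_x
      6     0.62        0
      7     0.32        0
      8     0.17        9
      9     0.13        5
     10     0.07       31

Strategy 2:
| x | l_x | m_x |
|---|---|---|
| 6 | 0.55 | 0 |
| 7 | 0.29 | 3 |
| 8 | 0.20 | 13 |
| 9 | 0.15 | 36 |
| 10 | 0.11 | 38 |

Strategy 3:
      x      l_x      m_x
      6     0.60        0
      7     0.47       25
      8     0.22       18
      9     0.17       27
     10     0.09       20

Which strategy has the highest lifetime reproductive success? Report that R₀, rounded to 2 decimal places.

Strategy 1: R₀ = 0.62×0 + 0.32×0 + 0.17×9 + 0.13×5 + 0.07×31 = 4.3500
Strategy 2: R₀ = 0.55×0 + 0.29×3 + 0.20×13 + 0.15×36 + 0.11×38 = 13.0500
Strategy 3: R₀ = 0.60×0 + 0.47×25 + 0.22×18 + 0.17×27 + 0.09×20 = 22.1000
Highest R₀: strategy 3 with 22.1000.

22.10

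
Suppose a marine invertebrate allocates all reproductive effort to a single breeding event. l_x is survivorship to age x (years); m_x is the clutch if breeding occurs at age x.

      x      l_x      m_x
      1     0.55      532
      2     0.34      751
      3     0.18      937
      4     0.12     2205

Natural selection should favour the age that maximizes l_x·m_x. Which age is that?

Expected offspring if breeding at age x = l_x × m_x:
  age 1: 0.55 × 532 = 292.600
  age 2: 0.34 × 751 = 255.340
  age 3: 0.18 × 937 = 168.660
  age 4: 0.12 × 2205 = 264.600
Maximum at age 1 (292.600).

1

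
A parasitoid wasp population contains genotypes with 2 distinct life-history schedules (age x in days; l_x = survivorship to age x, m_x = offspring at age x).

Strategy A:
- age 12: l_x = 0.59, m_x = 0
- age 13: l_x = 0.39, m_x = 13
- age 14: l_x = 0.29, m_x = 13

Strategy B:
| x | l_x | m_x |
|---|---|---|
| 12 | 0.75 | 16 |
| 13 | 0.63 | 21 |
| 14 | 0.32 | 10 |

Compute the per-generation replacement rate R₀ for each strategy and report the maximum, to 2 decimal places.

Strategy A: R₀ = 0.59×0 + 0.39×13 + 0.29×13 = 8.8400
Strategy B: R₀ = 0.75×16 + 0.63×21 + 0.32×10 = 28.4300
Highest R₀: strategy B with 28.4300.

28.43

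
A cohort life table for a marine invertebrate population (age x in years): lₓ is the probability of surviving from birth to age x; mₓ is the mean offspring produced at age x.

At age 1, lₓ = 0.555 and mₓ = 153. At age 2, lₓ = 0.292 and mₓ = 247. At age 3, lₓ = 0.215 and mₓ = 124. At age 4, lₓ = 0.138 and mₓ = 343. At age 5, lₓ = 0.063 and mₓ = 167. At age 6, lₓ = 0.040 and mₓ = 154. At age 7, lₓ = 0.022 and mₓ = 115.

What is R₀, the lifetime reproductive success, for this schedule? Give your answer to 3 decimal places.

250.244

R₀ = Σ lₓ mₓ:
  age 1: 0.555 × 153 = 84.9150
  age 2: 0.292 × 247 = 72.1240
  age 3: 0.215 × 124 = 26.6600
  age 4: 0.138 × 343 = 47.3340
  age 5: 0.063 × 167 = 10.5210
  age 6: 0.040 × 154 = 6.1600
  age 7: 0.022 × 115 = 2.5300
R₀ = 84.9150 + 72.1240 + 26.6600 + 47.3340 + 10.5210 + 6.1600 + 2.5300 = 250.2440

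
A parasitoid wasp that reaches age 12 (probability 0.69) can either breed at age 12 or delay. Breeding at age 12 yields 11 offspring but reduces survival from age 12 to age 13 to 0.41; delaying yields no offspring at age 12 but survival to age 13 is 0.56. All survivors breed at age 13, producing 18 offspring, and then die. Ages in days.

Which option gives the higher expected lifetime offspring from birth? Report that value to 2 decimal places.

12.68

breed at age 12: R₀ = 0.69 × (11 + 0.41 × 18) = 0.69 × 18.3800 = 12.6822
delay to age 13: R₀ = 0.69 × (0.56 × 18) = 0.69 × 10.0800 = 6.9552
Higher: breed at age 12 (12.6822).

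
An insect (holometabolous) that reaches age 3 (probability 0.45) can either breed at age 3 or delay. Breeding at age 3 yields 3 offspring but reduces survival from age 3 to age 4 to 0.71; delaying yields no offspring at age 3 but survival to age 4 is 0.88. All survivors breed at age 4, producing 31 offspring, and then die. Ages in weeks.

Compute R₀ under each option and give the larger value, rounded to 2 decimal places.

12.28

breed at age 3: R₀ = 0.45 × (3 + 0.71 × 31) = 0.45 × 25.0100 = 11.2545
delay to age 4: R₀ = 0.45 × (0.88 × 31) = 0.45 × 27.2800 = 12.2760
Higher: delay to age 4 (12.2760).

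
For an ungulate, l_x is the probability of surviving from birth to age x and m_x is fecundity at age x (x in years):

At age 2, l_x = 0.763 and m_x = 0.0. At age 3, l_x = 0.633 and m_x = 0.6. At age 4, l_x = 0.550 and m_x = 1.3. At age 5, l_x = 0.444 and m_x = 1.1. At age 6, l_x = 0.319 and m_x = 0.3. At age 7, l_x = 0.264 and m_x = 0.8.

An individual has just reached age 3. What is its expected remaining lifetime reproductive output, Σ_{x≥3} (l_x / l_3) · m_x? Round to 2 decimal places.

l_3 = 0.633. Conditional survival from age 3 to x is l_x / l_3.
  x=3: (0.633/0.633) × 0.6 = 0.6000
  x=4: (0.550/0.633) × 1.3 = 1.1295
  x=5: (0.444/0.633) × 1.1 = 0.7716
  x=6: (0.319/0.633) × 0.3 = 0.1512
  x=7: (0.264/0.633) × 0.8 = 0.3336
Sum = 0.6000 + 1.1295 + 0.7716 + 0.1512 + 0.3336 = 2.9859

2.99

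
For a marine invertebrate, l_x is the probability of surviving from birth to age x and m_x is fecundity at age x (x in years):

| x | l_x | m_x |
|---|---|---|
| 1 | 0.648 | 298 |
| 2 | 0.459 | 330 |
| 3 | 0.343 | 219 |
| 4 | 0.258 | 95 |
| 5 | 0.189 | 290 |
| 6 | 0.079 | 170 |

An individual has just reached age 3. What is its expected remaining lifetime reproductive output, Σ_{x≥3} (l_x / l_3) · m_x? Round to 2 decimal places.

l_3 = 0.343. Conditional survival from age 3 to x is l_x / l_3.
  x=3: (0.343/0.343) × 219 = 219.0000
  x=4: (0.258/0.343) × 95 = 71.4577
  x=5: (0.189/0.343) × 290 = 159.7959
  x=6: (0.079/0.343) × 170 = 39.1545
Sum = 219.0000 + 71.4577 + 159.7959 + 39.1545 = 489.4082

489.41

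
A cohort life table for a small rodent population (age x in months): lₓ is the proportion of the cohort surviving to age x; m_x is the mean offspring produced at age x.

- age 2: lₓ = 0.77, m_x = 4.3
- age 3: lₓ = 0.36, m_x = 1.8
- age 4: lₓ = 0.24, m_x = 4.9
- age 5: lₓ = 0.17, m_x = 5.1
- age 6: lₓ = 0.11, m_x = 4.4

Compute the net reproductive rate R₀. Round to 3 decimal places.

R₀ = Σ lₓ m_x:
  age 2: 0.77 × 4.3 = 3.3110
  age 3: 0.36 × 1.8 = 0.6480
  age 4: 0.24 × 4.9 = 1.1760
  age 5: 0.17 × 5.1 = 0.8670
  age 6: 0.11 × 4.4 = 0.4840
R₀ = 3.3110 + 0.6480 + 1.1760 + 0.8670 + 0.4840 = 6.4860

6.486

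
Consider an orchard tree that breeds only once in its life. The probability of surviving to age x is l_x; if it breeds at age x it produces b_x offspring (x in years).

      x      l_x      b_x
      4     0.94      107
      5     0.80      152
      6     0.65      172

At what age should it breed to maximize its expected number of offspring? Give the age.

5

Expected offspring if breeding at age x = l_x × b_x:
  age 4: 0.94 × 107 = 100.580
  age 5: 0.80 × 152 = 121.600
  age 6: 0.65 × 172 = 111.800
Maximum at age 5 (121.600).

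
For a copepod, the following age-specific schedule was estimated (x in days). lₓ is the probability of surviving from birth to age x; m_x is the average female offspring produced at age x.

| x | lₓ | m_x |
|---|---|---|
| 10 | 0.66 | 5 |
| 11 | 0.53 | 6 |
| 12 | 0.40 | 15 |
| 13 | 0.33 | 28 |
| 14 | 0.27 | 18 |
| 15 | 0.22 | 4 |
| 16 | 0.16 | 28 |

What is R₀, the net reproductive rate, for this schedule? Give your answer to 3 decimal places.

R₀ = Σ lₓ m_x:
  age 10: 0.66 × 5 = 3.3000
  age 11: 0.53 × 6 = 3.1800
  age 12: 0.40 × 15 = 6.0000
  age 13: 0.33 × 28 = 9.2400
  age 14: 0.27 × 18 = 4.8600
  age 15: 0.22 × 4 = 0.8800
  age 16: 0.16 × 28 = 4.4800
R₀ = 3.3000 + 3.1800 + 6.0000 + 9.2400 + 4.8600 + 0.8800 + 4.4800 = 31.9400

31.940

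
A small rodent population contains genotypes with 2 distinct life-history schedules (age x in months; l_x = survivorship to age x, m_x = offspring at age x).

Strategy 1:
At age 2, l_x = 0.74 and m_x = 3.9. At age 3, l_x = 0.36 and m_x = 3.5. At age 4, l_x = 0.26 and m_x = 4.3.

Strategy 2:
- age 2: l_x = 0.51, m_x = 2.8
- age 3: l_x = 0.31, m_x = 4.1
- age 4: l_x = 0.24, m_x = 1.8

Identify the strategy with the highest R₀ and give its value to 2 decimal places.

Strategy 1: R₀ = 0.74×3.9 + 0.36×3.5 + 0.26×4.3 = 5.2640
Strategy 2: R₀ = 0.51×2.8 + 0.31×4.1 + 0.24×1.8 = 3.1310
Highest R₀: strategy 1 with 5.2640.

5.26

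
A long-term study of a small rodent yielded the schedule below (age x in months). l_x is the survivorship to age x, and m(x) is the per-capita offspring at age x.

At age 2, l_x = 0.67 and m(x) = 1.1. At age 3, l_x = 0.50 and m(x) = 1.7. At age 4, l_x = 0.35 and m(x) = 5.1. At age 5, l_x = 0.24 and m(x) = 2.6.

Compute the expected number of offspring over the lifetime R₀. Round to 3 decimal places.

R₀ = Σ l_x m(x):
  age 2: 0.67 × 1.1 = 0.7370
  age 3: 0.50 × 1.7 = 0.8500
  age 4: 0.35 × 5.1 = 1.7850
  age 5: 0.24 × 2.6 = 0.6240
R₀ = 0.7370 + 0.8500 + 1.7850 + 0.6240 = 3.9960

3.996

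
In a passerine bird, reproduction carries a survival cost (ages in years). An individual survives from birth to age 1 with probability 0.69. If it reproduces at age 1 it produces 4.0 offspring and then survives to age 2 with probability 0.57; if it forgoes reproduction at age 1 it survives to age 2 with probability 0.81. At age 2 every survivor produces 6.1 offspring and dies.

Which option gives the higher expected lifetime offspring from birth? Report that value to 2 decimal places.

breed at age 1: R₀ = 0.69 × (4.0 + 0.57 × 6.1) = 0.69 × 7.4770 = 5.1591
delay to age 2: R₀ = 0.69 × (0.81 × 6.1) = 0.69 × 4.9410 = 3.4093
Higher: breed at age 1 (5.1591).

5.16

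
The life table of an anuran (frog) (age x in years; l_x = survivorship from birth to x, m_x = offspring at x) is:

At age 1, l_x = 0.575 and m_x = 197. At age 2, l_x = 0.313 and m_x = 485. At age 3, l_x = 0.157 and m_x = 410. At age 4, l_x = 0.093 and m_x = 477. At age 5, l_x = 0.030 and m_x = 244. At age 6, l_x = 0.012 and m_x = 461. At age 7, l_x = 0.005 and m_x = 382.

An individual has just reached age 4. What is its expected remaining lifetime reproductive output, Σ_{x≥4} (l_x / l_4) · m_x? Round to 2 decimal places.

l_4 = 0.093. Conditional survival from age 4 to x is l_x / l_4.
  x=4: (0.093/0.093) × 477 = 477.0000
  x=5: (0.030/0.093) × 244 = 78.7097
  x=6: (0.012/0.093) × 461 = 59.4839
  x=7: (0.005/0.093) × 382 = 20.5376
Sum = 477.0000 + 78.7097 + 59.4839 + 20.5376 = 635.7312

635.73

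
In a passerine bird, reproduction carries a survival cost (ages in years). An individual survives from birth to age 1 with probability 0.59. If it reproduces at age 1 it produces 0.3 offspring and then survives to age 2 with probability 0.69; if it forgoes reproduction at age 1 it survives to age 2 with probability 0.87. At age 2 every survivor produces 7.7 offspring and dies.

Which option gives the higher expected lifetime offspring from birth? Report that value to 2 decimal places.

breed at age 1: R₀ = 0.59 × (0.3 + 0.69 × 7.7) = 0.59 × 5.6130 = 3.3117
delay to age 2: R₀ = 0.59 × (0.87 × 7.7) = 0.59 × 6.6990 = 3.9524
Higher: delay to age 2 (3.9524).

3.95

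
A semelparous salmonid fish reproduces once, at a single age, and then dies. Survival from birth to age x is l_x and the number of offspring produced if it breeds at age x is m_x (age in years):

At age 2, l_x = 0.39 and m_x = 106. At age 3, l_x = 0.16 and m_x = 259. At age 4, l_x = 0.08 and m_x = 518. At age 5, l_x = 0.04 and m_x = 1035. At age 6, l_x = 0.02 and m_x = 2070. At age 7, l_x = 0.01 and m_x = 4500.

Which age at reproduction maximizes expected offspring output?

7

Expected offspring if breeding at age x = l_x × m_x:
  age 2: 0.39 × 106 = 41.340
  age 3: 0.16 × 259 = 41.440
  age 4: 0.08 × 518 = 41.440
  age 5: 0.04 × 1035 = 41.400
  age 6: 0.02 × 2070 = 41.400
  age 7: 0.01 × 4500 = 45.000
Maximum at age 7 (45.000).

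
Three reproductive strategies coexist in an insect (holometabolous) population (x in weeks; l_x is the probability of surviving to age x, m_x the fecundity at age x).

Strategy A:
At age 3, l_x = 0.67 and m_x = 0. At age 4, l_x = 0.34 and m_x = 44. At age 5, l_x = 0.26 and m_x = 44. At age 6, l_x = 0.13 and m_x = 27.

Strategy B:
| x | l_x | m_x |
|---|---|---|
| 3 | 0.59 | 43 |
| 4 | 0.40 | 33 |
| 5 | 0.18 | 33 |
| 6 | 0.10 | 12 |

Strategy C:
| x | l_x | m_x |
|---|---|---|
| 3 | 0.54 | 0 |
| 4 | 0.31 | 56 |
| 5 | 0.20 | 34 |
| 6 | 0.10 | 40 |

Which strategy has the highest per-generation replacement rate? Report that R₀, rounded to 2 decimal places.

Strategy A: R₀ = 0.67×0 + 0.34×44 + 0.26×44 + 0.13×27 = 29.9100
Strategy B: R₀ = 0.59×43 + 0.40×33 + 0.18×33 + 0.10×12 = 45.7100
Strategy C: R₀ = 0.54×0 + 0.31×56 + 0.20×34 + 0.10×40 = 28.1600
Highest R₀: strategy B with 45.7100.

45.71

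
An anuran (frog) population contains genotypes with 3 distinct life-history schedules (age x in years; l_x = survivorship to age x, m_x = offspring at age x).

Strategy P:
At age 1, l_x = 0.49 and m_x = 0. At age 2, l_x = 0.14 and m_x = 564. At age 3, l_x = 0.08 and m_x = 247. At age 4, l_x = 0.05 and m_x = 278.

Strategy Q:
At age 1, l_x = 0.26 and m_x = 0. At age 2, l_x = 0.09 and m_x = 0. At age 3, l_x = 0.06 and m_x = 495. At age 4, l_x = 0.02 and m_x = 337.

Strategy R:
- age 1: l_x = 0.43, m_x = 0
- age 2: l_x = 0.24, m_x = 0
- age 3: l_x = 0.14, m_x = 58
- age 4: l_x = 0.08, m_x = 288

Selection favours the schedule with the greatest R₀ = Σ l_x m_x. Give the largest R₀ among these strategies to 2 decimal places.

Strategy P: R₀ = 0.49×0 + 0.14×564 + 0.08×247 + 0.05×278 = 112.6200
Strategy Q: R₀ = 0.26×0 + 0.09×0 + 0.06×495 + 0.02×337 = 36.4400
Strategy R: R₀ = 0.43×0 + 0.24×0 + 0.14×58 + 0.08×288 = 31.1600
Highest R₀: strategy P with 112.6200.

112.62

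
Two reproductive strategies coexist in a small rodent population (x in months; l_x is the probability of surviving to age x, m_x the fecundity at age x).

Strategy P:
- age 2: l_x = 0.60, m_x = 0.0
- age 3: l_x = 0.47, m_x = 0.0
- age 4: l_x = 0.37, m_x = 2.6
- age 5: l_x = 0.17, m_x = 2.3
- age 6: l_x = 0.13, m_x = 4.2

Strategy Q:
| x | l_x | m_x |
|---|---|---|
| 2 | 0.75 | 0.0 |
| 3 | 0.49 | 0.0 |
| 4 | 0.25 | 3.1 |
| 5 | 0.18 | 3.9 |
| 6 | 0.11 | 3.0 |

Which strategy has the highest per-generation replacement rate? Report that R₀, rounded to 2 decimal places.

1.90

Strategy P: R₀ = 0.60×0.0 + 0.47×0.0 + 0.37×2.6 + 0.17×2.3 + 0.13×4.2 = 1.8990
Strategy Q: R₀ = 0.75×0.0 + 0.49×0.0 + 0.25×3.1 + 0.18×3.9 + 0.11×3.0 = 1.8070
Highest R₀: strategy P with 1.8990.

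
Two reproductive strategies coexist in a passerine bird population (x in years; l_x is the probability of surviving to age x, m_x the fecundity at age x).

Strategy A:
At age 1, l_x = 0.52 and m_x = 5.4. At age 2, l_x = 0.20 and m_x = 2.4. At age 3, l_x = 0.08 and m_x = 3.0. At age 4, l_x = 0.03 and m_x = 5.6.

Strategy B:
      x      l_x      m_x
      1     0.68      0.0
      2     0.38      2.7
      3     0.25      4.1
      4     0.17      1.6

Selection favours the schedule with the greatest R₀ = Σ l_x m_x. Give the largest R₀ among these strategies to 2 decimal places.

Strategy A: R₀ = 0.52×5.4 + 0.20×2.4 + 0.08×3.0 + 0.03×5.6 = 3.6960
Strategy B: R₀ = 0.68×0.0 + 0.38×2.7 + 0.25×4.1 + 0.17×1.6 = 2.3230
Highest R₀: strategy A with 3.6960.

3.70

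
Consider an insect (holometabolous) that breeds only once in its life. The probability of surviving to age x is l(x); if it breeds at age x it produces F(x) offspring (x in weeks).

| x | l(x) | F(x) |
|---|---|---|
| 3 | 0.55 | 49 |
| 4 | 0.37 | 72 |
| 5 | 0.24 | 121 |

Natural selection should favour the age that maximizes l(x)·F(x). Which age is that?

Expected offspring if breeding at age x = l(x) × F(x):
  age 3: 0.55 × 49 = 26.950
  age 4: 0.37 × 72 = 26.640
  age 5: 0.24 × 121 = 29.040
Maximum at age 5 (29.040).

5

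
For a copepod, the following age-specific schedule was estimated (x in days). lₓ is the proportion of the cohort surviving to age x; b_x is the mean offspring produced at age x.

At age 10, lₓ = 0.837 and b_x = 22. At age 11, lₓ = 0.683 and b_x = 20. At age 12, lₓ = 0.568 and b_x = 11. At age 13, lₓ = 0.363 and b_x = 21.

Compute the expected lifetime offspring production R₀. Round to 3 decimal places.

45.945

R₀ = Σ lₓ b_x:
  age 10: 0.837 × 22 = 18.4140
  age 11: 0.683 × 20 = 13.6600
  age 12: 0.568 × 11 = 6.2480
  age 13: 0.363 × 21 = 7.6230
R₀ = 18.4140 + 13.6600 + 6.2480 + 7.6230 = 45.9450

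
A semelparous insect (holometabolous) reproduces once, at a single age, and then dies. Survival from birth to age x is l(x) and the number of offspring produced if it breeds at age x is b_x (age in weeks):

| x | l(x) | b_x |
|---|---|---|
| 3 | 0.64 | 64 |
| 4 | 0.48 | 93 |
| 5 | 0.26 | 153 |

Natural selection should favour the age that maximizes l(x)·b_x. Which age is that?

4

Expected offspring if breeding at age x = l(x) × b_x:
  age 3: 0.64 × 64 = 40.960
  age 4: 0.48 × 93 = 44.640
  age 5: 0.26 × 153 = 39.780
Maximum at age 4 (44.640).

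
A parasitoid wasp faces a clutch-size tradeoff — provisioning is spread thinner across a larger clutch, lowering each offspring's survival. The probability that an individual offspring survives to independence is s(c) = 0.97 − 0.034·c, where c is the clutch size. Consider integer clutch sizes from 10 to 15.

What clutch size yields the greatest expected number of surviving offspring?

14

Expected surviving offspring = c × s(c):
  c=10: 10 × 0.630 = 6.300
  c=11: 11 × 0.596 = 6.556
  c=12: 12 × 0.562 = 6.744
  c=13: 13 × 0.528 = 6.864
  c=14: 14 × 0.494 = 6.916
  c=15: 15 × 0.460 = 6.900
Maximum at c = 14 (6.916 surviving offspring).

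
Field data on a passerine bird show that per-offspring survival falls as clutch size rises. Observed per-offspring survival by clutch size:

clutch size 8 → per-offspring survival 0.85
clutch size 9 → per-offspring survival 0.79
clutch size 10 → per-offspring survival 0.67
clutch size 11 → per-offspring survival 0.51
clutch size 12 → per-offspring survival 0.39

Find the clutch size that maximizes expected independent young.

9

Expected independent young = c × s(c):
  c=8: 8 × 0.85 = 6.800
  c=9: 9 × 0.79 = 7.110
  c=10: 10 × 0.67 = 6.700
  c=11: 11 × 0.51 = 5.610
  c=12: 12 × 0.39 = 4.680
Maximum at c = 9 (7.110 independent young).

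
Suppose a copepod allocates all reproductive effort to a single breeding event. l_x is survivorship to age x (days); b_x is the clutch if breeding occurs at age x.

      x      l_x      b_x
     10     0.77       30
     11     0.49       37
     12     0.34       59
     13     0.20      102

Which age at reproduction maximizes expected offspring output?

Expected offspring if breeding at age x = l_x × b_x:
  age 10: 0.77 × 30 = 23.100
  age 11: 0.49 × 37 = 18.130
  age 12: 0.34 × 59 = 20.060
  age 13: 0.20 × 102 = 20.400
Maximum at age 10 (23.100).

10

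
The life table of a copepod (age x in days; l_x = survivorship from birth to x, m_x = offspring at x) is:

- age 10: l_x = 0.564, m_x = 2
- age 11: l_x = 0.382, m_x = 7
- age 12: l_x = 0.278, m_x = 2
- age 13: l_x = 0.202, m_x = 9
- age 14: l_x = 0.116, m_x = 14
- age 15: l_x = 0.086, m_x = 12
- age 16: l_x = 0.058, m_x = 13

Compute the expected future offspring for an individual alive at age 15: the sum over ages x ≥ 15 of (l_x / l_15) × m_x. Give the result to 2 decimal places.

20.77

l_15 = 0.086. Conditional survival from age 15 to x is l_x / l_15.
  x=15: (0.086/0.086) × 12 = 12.0000
  x=16: (0.058/0.086) × 13 = 8.7674
Sum = 12.0000 + 8.7674 = 20.7674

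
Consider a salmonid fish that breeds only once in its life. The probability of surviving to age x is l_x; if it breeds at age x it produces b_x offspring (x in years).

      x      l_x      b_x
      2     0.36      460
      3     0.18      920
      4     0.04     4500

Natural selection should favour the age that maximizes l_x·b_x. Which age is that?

4

Expected offspring if breeding at age x = l_x × b_x:
  age 2: 0.36 × 460 = 165.600
  age 3: 0.18 × 920 = 165.600
  age 4: 0.04 × 4500 = 180.000
Maximum at age 4 (180.000).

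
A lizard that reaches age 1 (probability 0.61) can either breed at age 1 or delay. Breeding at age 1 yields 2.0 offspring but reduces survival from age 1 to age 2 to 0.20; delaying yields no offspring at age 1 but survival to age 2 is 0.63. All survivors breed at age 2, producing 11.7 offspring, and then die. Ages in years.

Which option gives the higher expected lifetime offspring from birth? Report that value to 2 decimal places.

breed at age 1: R₀ = 0.61 × (2.0 + 0.20 × 11.7) = 0.61 × 4.3400 = 2.6474
delay to age 2: R₀ = 0.61 × (0.63 × 11.7) = 0.61 × 7.3710 = 4.4963
Higher: delay to age 2 (4.4963).

4.50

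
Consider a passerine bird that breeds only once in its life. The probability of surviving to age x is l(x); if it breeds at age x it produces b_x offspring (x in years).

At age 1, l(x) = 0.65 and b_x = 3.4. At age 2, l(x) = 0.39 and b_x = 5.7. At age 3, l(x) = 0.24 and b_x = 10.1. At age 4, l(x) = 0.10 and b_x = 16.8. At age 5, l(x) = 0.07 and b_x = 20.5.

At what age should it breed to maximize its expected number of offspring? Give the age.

Expected offspring if breeding at age x = l(x) × b_x:
  age 1: 0.65 × 3.4 = 2.210
  age 2: 0.39 × 5.7 = 2.223
  age 3: 0.24 × 10.1 = 2.424
  age 4: 0.10 × 16.8 = 1.680
  age 5: 0.07 × 20.5 = 1.435
Maximum at age 3 (2.424).

3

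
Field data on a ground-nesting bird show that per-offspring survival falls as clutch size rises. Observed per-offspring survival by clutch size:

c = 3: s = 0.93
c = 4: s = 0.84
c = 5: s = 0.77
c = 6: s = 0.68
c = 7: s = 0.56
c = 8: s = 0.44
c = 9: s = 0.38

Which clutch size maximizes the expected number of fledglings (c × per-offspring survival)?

6

Expected fledglings = c × s(c):
  c=3: 3 × 0.93 = 2.790
  c=4: 4 × 0.84 = 3.360
  c=5: 5 × 0.77 = 3.850
  c=6: 6 × 0.68 = 4.080
  c=7: 7 × 0.56 = 3.920
  c=8: 8 × 0.44 = 3.520
  c=9: 9 × 0.38 = 3.420
Maximum at c = 6 (4.080 fledglings).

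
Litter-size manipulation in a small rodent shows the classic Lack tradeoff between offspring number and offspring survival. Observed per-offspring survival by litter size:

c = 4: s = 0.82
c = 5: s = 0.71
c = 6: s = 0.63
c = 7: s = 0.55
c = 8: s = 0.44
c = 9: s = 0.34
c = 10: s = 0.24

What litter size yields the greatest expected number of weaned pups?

Expected weaned pups = c × s(c):
  c=4: 4 × 0.82 = 3.280
  c=5: 5 × 0.71 = 3.550
  c=6: 6 × 0.63 = 3.780
  c=7: 7 × 0.55 = 3.850
  c=8: 8 × 0.44 = 3.520
  c=9: 9 × 0.34 = 3.060
  c=10: 10 × 0.24 = 2.400
Maximum at c = 7 (3.850 weaned pups).

7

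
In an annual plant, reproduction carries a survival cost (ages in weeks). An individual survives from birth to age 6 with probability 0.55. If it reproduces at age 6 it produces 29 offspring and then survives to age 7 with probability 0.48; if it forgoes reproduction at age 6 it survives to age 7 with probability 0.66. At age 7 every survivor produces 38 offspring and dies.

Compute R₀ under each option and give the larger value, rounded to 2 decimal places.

breed at age 6: R₀ = 0.55 × (29 + 0.48 × 38) = 0.55 × 47.2400 = 25.9820
delay to age 7: R₀ = 0.55 × (0.66 × 38) = 0.55 × 25.0800 = 13.7940
Higher: breed at age 6 (25.9820).

25.98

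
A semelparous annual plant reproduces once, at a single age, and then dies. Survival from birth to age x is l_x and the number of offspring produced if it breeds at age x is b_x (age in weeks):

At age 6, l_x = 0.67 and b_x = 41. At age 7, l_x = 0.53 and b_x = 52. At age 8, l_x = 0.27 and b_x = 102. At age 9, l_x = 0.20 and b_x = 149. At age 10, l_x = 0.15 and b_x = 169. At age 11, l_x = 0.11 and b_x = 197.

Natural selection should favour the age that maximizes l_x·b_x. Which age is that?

9

Expected offspring if breeding at age x = l_x × b_x:
  age 6: 0.67 × 41 = 27.470
  age 7: 0.53 × 52 = 27.560
  age 8: 0.27 × 102 = 27.540
  age 9: 0.20 × 149 = 29.800
  age 10: 0.15 × 169 = 25.350
  age 11: 0.11 × 197 = 21.670
Maximum at age 9 (29.800).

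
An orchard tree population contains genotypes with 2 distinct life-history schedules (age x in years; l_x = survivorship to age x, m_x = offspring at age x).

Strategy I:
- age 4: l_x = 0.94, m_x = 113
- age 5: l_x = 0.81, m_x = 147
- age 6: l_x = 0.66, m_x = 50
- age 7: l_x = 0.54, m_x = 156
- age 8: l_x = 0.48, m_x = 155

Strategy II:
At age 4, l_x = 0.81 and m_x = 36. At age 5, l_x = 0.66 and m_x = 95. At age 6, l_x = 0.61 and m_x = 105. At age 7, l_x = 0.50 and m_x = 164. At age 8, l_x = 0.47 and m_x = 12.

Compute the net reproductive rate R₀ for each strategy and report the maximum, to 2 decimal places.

416.93

Strategy I: R₀ = 0.94×113 + 0.81×147 + 0.66×50 + 0.54×156 + 0.48×155 = 416.9300
Strategy II: R₀ = 0.81×36 + 0.66×95 + 0.61×105 + 0.50×164 + 0.47×12 = 243.5500
Highest R₀: strategy I with 416.9300.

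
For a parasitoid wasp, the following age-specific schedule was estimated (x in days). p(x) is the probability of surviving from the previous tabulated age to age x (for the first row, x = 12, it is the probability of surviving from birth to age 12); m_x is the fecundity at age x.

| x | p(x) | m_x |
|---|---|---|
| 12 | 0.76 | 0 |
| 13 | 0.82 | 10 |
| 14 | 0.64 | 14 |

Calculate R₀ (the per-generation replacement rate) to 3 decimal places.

Survivorship from birth: l_x = p_12·p_13·…·p_x.
  l_12 = 0.76000
  l_13 = 0.62320
  l_14 = 0.39885
R₀ = Σ l_x m_x:
  age 12: 0.76000 × 0 = 0.0000
  age 13: 0.62320 × 10 = 6.2320
  age 14: 0.39885 × 14 = 5.5839
R₀ = 0.0000 + 6.2320 + 5.5839 = 11.8159

11.816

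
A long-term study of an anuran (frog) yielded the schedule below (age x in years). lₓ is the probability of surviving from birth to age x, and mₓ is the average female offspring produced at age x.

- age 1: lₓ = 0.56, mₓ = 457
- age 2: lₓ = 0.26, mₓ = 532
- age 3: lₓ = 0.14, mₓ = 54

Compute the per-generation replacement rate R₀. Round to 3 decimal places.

401.800

R₀ = Σ lₓ mₓ:
  age 1: 0.56 × 457 = 255.9200
  age 2: 0.26 × 532 = 138.3200
  age 3: 0.14 × 54 = 7.5600
R₀ = 255.9200 + 138.3200 + 7.5600 = 401.8000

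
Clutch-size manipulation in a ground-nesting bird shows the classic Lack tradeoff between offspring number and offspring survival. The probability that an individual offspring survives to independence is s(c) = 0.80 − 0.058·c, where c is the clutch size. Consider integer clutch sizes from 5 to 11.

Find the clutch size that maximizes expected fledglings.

7

Expected fledglings = c × s(c):
  c=5: 5 × 0.510 = 2.550
  c=6: 6 × 0.452 = 2.712
  c=7: 7 × 0.394 = 2.758
  c=8: 8 × 0.336 = 2.688
  c=9: 9 × 0.278 = 2.502
  c=10: 10 × 0.220 = 2.200
  c=11: 11 × 0.162 = 1.782
Maximum at c = 7 (2.758 fledglings).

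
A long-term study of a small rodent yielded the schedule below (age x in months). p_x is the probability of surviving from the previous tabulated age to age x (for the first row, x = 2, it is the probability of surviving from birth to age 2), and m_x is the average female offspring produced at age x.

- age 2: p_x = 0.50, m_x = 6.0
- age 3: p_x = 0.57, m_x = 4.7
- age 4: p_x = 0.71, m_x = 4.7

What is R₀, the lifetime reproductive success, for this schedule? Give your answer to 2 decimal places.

5.29

Survivorship from birth: l_x = p_2·p_3·…·p_x.
  l_2 = 0.50000
  l_3 = 0.28500
  l_4 = 0.20235
R₀ = Σ l_x m_x:
  age 2: 0.50000 × 6.0 = 3.0000
  age 3: 0.28500 × 4.7 = 1.3395
  age 4: 0.20235 × 4.7 = 0.9510
R₀ = 3.0000 + 1.3395 + 0.9510 = 5.2905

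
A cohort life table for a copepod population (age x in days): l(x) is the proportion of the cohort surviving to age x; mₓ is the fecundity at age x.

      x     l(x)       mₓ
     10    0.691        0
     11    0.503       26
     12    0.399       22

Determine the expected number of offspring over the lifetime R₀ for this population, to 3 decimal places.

21.856

R₀ = Σ l(x) mₓ:
  age 10: 0.691 × 0 = 0.0000
  age 11: 0.503 × 26 = 13.0780
  age 12: 0.399 × 22 = 8.7780
R₀ = 0.0000 + 13.0780 + 8.7780 = 21.8560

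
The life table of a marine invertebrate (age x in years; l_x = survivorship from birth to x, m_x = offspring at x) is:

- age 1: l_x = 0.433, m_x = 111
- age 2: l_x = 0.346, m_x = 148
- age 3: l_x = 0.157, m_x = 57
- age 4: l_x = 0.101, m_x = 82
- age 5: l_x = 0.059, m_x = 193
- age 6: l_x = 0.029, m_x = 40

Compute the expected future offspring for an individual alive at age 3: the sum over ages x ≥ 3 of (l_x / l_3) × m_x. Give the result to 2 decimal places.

l_3 = 0.157. Conditional survival from age 3 to x is l_x / l_3.
  x=3: (0.157/0.157) × 57 = 57.0000
  x=4: (0.101/0.157) × 82 = 52.7516
  x=5: (0.059/0.157) × 193 = 72.5287
  x=6: (0.029/0.157) × 40 = 7.3885
Sum = 57.0000 + 52.7516 + 72.5287 + 7.3885 = 189.6688

189.67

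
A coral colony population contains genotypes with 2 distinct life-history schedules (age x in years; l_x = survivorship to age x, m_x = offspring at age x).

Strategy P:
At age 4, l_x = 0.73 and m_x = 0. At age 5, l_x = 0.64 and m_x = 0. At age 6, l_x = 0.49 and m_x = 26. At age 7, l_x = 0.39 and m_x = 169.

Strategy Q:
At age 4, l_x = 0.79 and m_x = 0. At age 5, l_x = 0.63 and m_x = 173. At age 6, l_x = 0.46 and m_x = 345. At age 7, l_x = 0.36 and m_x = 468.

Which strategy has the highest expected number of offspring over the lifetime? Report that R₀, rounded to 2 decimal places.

436.17

Strategy P: R₀ = 0.73×0 + 0.64×0 + 0.49×26 + 0.39×169 = 78.6500
Strategy Q: R₀ = 0.79×0 + 0.63×173 + 0.46×345 + 0.36×468 = 436.1700
Highest R₀: strategy Q with 436.1700.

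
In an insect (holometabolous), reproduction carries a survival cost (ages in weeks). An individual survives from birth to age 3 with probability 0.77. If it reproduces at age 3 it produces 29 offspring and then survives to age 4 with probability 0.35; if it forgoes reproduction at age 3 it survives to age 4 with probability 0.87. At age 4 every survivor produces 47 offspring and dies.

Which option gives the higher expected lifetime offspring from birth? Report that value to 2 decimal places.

breed at age 3: R₀ = 0.77 × (29 + 0.35 × 47) = 0.77 × 45.4500 = 34.9965
delay to age 4: R₀ = 0.77 × (0.87 × 47) = 0.77 × 40.8900 = 31.4853
Higher: breed at age 3 (34.9965).

35.00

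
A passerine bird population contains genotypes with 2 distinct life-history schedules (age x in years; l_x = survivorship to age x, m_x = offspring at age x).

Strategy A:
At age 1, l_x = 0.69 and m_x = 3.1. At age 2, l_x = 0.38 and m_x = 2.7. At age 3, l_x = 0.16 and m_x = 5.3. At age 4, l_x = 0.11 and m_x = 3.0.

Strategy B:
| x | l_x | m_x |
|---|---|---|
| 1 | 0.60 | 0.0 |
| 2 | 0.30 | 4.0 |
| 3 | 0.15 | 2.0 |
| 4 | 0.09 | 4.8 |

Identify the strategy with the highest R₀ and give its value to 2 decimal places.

Strategy A: R₀ = 0.69×3.1 + 0.38×2.7 + 0.16×5.3 + 0.11×3.0 = 4.3430
Strategy B: R₀ = 0.60×0.0 + 0.30×4.0 + 0.15×2.0 + 0.09×4.8 = 1.9320
Highest R₀: strategy A with 4.3430.

4.34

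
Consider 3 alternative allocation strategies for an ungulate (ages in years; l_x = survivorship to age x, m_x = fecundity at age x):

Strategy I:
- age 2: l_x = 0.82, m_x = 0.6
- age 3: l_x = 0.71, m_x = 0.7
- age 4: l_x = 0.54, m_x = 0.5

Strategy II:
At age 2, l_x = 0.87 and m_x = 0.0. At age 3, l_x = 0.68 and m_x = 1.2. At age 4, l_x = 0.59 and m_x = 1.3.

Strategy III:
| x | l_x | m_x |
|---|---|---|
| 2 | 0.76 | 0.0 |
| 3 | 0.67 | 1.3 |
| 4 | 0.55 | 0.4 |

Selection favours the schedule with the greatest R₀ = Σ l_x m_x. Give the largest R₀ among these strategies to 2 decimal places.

Strategy I: R₀ = 0.82×0.6 + 0.71×0.7 + 0.54×0.5 = 1.2590
Strategy II: R₀ = 0.87×0.0 + 0.68×1.2 + 0.59×1.3 = 1.5830
Strategy III: R₀ = 0.76×0.0 + 0.67×1.3 + 0.55×0.4 = 1.0910
Highest R₀: strategy II with 1.5830.

1.58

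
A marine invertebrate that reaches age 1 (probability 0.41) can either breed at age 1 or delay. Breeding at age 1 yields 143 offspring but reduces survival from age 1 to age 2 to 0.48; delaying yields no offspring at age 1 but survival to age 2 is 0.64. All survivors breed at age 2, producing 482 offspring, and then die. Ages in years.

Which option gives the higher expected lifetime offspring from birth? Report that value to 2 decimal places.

153.49

breed at age 1: R₀ = 0.41 × (143 + 0.48 × 482) = 0.41 × 374.3600 = 153.4876
delay to age 2: R₀ = 0.41 × (0.64 × 482) = 0.41 × 308.4800 = 126.4768
Higher: breed at age 1 (153.4876).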